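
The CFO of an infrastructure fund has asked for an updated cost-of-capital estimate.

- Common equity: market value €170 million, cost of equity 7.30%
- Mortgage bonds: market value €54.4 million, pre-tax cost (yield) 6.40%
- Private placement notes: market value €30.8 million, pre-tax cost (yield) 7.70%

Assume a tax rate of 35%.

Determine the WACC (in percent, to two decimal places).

6.35%

Total capital V = 170 + 54.4 + 30.8 = 255.2.
Equity: weight = 170/255.2 = 0.6661; cost = 7.3%.
Mortgage bonds: weight = 54.4/255.2 = 0.2132; after-tax cost = 6.4% × (1 − 35%) = 4.1600%.
Private placement notes: weight = 30.8/255.2 = 0.1207; after-tax cost = 7.7% × (1 − 35%) = 5.0050%.
WACC = 0.6661 × 7.3000% + 0.2132 × 4.1600% + 0.1207 × 5.0050% = 6.3537%.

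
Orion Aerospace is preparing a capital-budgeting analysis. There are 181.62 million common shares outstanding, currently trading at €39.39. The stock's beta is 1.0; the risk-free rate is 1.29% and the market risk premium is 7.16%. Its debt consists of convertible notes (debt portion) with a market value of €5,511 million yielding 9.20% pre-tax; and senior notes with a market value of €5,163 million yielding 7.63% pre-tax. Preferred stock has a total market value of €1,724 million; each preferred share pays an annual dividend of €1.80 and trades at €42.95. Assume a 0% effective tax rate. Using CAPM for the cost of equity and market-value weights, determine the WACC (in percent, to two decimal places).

Cost of equity via CAPM: Re = 1.29% + 1.0 × 7.16% = 8.4500%.
Cost of preferred: Rp = 1.8 / 42.95 = 4.1909%.
Market value of equity E = 39.39 × 181.62m = 7154.0118m.
Total capital V = 7154.0118 + 1724 + 5511 + 5163 = 19552.0118.
Equity: weight = 7154.0118/19552.0118 = 0.3659; cost = 8.45%.
Preferred: weight = 1724/19552.0118 = 0.0882; cost = 4.1909%.
Convertible notes (debt portion): weight = 5511/19552.0118 = 0.2819; after-tax cost = 9.2% × (1 − 0%) = 9.2000%.
Senior notes: weight = 5163/19552.0118 = 0.2641; after-tax cost = 7.63% × (1 − 0%) = 7.6300%.
WACC = 0.3659 × 8.4500% + 0.0882 × 4.1909% + 0.2819 × 9.2000% + 0.2641 × 7.6300% = 8.0693%.

8.07%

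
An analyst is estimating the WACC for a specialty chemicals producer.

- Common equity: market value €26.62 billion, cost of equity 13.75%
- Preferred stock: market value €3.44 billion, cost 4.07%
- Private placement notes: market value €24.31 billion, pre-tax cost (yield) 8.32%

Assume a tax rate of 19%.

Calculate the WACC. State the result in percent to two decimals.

10.00%

Total capital V = 26.62 + 3.44 + 24.31 = 54.37.
Equity: weight = 26.62/54.37 = 0.4896; cost = 13.75%.
Preferred: weight = 3.44/54.37 = 0.0633; cost = 4.07%.
Private placement notes: weight = 24.31/54.37 = 0.4471; after-tax cost = 8.32% × (1 − 19%) = 6.7392%.
WACC = 0.4896 × 13.7500% + 0.0633 × 4.0700% + 0.4471 × 6.7392% = 10.0029%.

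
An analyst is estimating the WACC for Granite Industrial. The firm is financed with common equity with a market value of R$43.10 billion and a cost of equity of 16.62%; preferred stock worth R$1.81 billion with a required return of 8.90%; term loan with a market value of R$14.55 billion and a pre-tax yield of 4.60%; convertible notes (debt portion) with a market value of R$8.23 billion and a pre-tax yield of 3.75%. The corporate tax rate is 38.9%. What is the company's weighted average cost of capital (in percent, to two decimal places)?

11.70%

Total capital V = 43.1 + 1.81 + 14.55 + 8.23 = 67.69.
Equity: weight = 43.1/67.69 = 0.6367; cost = 16.62%.
Preferred: weight = 1.81/67.69 = 0.0267; cost = 8.9%.
Term loan: weight = 14.55/67.69 = 0.2150; after-tax cost = 4.6% × (1 − 38.9%) = 2.8106%.
Convertible notes (debt portion): weight = 8.23/67.69 = 0.1216; after-tax cost = 3.75% × (1 − 38.9%) = 2.2912%.
WACC = 0.6367 × 16.6200% + 0.0267 × 8.9000% + 0.2150 × 2.8106% + 0.1216 × 2.2912% = 11.7031%.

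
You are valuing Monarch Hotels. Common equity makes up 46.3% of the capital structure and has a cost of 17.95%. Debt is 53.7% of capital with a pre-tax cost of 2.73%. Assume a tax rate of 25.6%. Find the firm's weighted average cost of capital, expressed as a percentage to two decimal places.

9.40%

After-tax cost of debt = 2.73% × (1 − 25.6%) = 2.0311%.
WACC = 0.463 × 17.9500% + 0.537 × 2.0311% = 9.4016%.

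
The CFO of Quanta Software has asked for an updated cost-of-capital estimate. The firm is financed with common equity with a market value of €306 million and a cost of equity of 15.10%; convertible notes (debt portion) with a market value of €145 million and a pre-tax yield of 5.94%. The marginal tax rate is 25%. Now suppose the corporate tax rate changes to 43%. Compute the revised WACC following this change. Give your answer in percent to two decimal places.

11.33%

After the change:
Total capital V = 306 + 145 = 451.
Equity: weight = 306/451 = 0.6785; cost = 15.1%.
Convertible notes (debt portion): weight = 145/451 = 0.3215; after-tax cost = 5.94% × (1 − 43%) = 3.3858%.
WACC = 0.6785 × 15.1000% + 0.3215 × 3.3858% = 11.3338%.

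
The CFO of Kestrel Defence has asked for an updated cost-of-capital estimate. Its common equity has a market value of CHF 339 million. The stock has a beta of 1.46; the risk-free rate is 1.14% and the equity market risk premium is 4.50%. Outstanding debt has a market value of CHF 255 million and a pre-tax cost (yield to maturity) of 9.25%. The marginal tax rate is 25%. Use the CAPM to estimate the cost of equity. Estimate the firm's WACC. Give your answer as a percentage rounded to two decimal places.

7.38%

Cost of equity via CAPM: Re = 1.14% + 1.46 × 4.5% = 7.7100%.
Total capital V = 339 + 255 = 594.
Equity: weight = 339/594 = 0.5707; cost = 7.71%.
Debt: weight = 255/594 = 0.4293; after-tax cost = 9.25% × (1 − 25%) = 6.9375%.
WACC = 0.5707 × 7.7100% + 0.4293 × 6.9375% = 7.3784%.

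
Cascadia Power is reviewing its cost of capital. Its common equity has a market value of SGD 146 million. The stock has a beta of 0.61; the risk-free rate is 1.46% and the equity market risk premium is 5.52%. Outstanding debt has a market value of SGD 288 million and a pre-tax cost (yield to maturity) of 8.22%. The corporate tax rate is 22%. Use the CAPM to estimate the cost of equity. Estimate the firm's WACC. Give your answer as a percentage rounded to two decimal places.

Cost of equity via CAPM: Re = 1.46% + 0.61 × 5.52% = 4.8272%.
Total capital V = 146 + 288 = 434.
Equity: weight = 146/434 = 0.3364; cost = 4.8272%.
Debt: weight = 288/434 = 0.6636; after-tax cost = 8.22% × (1 − 22%) = 6.4116%.
WACC = 0.3364 × 4.8272% + 0.6636 × 6.4116% = 5.8786%.

5.88%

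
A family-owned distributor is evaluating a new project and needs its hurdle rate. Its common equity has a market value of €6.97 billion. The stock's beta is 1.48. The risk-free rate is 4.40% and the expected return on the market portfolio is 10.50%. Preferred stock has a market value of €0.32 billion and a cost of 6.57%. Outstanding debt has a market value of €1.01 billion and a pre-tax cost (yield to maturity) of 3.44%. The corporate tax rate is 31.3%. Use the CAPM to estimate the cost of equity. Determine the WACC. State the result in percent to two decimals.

11.82%

Market risk premium = 10.5% − 4.4% = 6.1%.
Cost of equity via CAPM: Re = 4.4% + 1.48 × 6.1% = 13.4280%.
Total capital V = 6.97 + 0.32 + 1.01 = 8.3.
Equity: weight = 6.97/8.3 = 0.8398; cost = 13.428%.
Preferred: weight = 0.32/8.3 = 0.0386; cost = 6.57%.
Debt: weight = 1.01/8.3 = 0.1217; after-tax cost = 3.44% × (1 − 31.3%) = 2.3633%.
WACC = 0.8398 × 13.4280% + 0.0386 × 6.5700% + 0.1217 × 2.3633% = 11.8172%.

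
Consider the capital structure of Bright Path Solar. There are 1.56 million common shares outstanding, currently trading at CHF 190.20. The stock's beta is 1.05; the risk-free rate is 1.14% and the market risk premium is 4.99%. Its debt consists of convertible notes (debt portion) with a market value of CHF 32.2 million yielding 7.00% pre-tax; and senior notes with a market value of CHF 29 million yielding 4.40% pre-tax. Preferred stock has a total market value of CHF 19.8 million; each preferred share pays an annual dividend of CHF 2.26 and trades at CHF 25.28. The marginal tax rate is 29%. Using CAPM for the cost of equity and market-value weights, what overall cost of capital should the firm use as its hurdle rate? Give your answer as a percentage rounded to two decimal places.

Cost of equity via CAPM: Re = 1.14% + 1.05 × 4.99% = 6.3795%.
Cost of preferred: Rp = 2.26 / 25.28 = 8.9399%.
Market value of equity E = 190.2 × 1.56m = 296.712m.
Total capital V = 296.712 + 19.8 + 32.2 + 29 = 377.712.
Equity: weight = 296.712/377.712 = 0.7856; cost = 6.3795%.
Preferred: weight = 19.8/377.712 = 0.0524; cost = 8.9399%.
Convertible notes (debt portion): weight = 32.2/377.712 = 0.0853; after-tax cost = 7% × (1 − 29%) = 4.9700%.
Senior notes: weight = 29/377.712 = 0.0768; after-tax cost = 4.4% × (1 − 29%) = 3.1240%.
WACC = 0.7856 × 6.3795% + 0.0524 × 8.9399% + 0.0853 × 4.9700% + 0.0768 × 3.1240% = 6.1436%.

6.14%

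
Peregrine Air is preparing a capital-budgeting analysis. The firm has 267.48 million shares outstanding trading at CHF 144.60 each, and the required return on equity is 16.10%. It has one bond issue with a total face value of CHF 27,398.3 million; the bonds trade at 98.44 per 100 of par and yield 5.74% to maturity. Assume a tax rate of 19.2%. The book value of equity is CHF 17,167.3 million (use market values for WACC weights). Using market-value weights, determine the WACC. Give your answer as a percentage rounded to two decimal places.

Market value of equity E = 144.6 × 267.48m = 38677.608m. Market value of debt D = 27398.3m × 98.44/100 = 26970.88652m.
Total capital V = 38677.608 + 26970.88652 = 65648.49452.
Equity: weight = 38677.608/65648.49452 = 0.5892; cost = 16.1%.
Bonds outstanding: weight = 26970.88652/65648.49452 = 0.4108; after-tax cost = 5.74% × (1 − 19.2%) = 4.6379%.
WACC = 0.5892 × 16.1000% + 0.4108 × 4.6379% = 11.3909%.

11.39%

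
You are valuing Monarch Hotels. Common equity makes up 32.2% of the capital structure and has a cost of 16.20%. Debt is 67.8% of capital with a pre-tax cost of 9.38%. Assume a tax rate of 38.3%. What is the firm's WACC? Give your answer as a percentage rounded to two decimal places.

9.14%

After-tax cost of debt = 9.38% × (1 − 38.3%) = 5.7875%.
WACC = 0.322 × 16.2000% + 0.678 × 5.7875% = 9.1403%.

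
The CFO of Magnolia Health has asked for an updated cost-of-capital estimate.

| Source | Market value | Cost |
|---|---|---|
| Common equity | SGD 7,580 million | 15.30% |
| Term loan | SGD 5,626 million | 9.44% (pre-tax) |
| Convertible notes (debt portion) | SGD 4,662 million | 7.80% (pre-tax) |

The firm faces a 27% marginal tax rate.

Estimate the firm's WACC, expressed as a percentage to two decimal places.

10.15%

Total capital V = 7580 + 5626 + 4662 = 17868.
Equity: weight = 7580/17868 = 0.4242; cost = 15.3%.
Term loan: weight = 5626/17868 = 0.3149; after-tax cost = 9.44% × (1 − 27%) = 6.8912%.
Convertible notes (debt portion): weight = 4662/17868 = 0.2609; after-tax cost = 7.8% × (1 − 27%) = 5.6940%.
WACC = 0.4242 × 15.3000% + 0.3149 × 6.8912% + 0.2609 × 5.6940% = 10.1460%.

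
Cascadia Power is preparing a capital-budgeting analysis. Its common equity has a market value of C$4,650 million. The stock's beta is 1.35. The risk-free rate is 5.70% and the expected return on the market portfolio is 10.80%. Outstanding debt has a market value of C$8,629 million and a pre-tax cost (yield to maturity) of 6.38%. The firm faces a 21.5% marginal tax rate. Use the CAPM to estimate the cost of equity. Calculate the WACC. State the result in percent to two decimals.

Market risk premium = 10.8% − 5.7% = 5.1%.
Cost of equity via CAPM: Re = 5.7% + 1.35 × 5.1% = 12.5850%.
Total capital V = 4650 + 8629 = 13279.
Equity: weight = 4650/13279 = 0.3502; cost = 12.585%.
Debt: weight = 8629/13279 = 0.6498; after-tax cost = 6.38% × (1 − 21.5%) = 5.0083%.
WACC = 0.3502 × 12.5850% + 0.6498 × 5.0083% = 7.6615%.

7.66%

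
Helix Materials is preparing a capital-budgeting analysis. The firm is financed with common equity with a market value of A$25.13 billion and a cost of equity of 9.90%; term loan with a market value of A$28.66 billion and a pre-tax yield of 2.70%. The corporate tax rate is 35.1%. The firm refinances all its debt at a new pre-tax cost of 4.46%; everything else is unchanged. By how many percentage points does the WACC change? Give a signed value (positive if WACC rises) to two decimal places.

Current WACC:
Total capital V = 25.13 + 28.66 = 53.79.
Equity: weight = 25.13/53.79 = 0.4672; cost = 9.9%.
Term loan: weight = 28.66/53.79 = 0.5328; after-tax cost = 2.7% × (1 − 35.1%) = 1.7523%.
WACC = 0.4672 × 9.9000% + 0.5328 × 1.7523% = 5.5588%.
After the change:
Total capital V = 25.13 + 28.66 = 53.79.
Equity: weight = 25.13/53.79 = 0.4672; cost = 9.9%.
Term loan: weight = 28.66/53.79 = 0.5328; after-tax cost = 4.46% × (1 − 35.1%) = 2.8945%.
WACC = 0.4672 × 9.9000% + 0.5328 × 2.8945% = 6.1674%.
Change in WACC = 6.1674% − 5.5588% = 0.6086 pp.

+0.61 pp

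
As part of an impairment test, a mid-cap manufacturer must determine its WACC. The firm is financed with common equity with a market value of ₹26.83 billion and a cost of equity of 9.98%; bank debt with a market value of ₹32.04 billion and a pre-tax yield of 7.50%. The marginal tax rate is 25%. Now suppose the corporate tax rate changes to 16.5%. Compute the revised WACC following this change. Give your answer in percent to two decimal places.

After the change:
Total capital V = 26.83 + 32.04 = 58.87.
Equity: weight = 26.83/58.87 = 0.4557; cost = 9.98%.
Bank debt: weight = 32.04/58.87 = 0.5443; after-tax cost = 7.5% × (1 − 16.5%) = 6.2625%.
WACC = 0.4557 × 9.9800% + 0.5443 × 6.2625% = 7.9568%.

7.96%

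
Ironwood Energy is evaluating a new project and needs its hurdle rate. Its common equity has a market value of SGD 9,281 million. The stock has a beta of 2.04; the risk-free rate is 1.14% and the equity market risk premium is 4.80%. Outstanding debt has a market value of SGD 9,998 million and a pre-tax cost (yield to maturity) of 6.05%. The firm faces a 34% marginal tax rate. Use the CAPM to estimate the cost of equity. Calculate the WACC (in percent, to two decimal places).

Cost of equity via CAPM: Re = 1.14% + 2.04 × 4.8% = 10.9320%.
Total capital V = 9281 + 9998 = 19279.
Equity: weight = 9281/19279 = 0.4814; cost = 10.932%.
Debt: weight = 9998/19279 = 0.5186; after-tax cost = 6.05% × (1 − 34%) = 3.9930%.
WACC = 0.4814 × 10.9320% + 0.5186 × 3.9930% = 7.3335%.

7.33%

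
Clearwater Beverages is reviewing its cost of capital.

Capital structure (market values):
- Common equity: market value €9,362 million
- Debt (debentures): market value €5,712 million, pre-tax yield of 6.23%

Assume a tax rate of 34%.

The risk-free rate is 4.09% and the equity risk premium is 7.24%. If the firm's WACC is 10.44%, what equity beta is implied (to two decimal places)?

Total capital V = 9362 + 5712 = 15074.
Equity weight = 9362/15074 = 0.6211.
Debentures weight = 5712/15074 = 0.3789.
Debt contribution = 0.3789 × 6.23% × (1 − 34%) = 1.5581%.
Required equity contribution = 10.44% − 1.5581% = 8.8819%  ⇒  Re = 14.3010%.
CAPM: 14.3010% = 4.09% + β × 7.24%  ⇒  β = 1.4104.

1.41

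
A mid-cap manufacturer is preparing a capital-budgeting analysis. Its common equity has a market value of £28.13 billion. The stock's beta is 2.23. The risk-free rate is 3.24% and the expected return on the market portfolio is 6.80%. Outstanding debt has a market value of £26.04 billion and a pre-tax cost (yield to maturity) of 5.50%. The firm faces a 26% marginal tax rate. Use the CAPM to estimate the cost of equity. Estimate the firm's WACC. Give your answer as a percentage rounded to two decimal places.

7.76%

Market risk premium = 6.8% − 3.24% = 3.56%.
Cost of equity via CAPM: Re = 3.24% + 2.23 × 3.56% = 11.1788%.
Total capital V = 28.13 + 26.04 = 54.17.
Equity: weight = 28.13/54.17 = 0.5193; cost = 11.1788%.
Debt: weight = 26.04/54.17 = 0.4807; after-tax cost = 5.5% × (1 − 26%) = 4.0700%.
WACC = 0.5193 × 11.1788% + 0.4807 × 4.0700% = 7.7615%.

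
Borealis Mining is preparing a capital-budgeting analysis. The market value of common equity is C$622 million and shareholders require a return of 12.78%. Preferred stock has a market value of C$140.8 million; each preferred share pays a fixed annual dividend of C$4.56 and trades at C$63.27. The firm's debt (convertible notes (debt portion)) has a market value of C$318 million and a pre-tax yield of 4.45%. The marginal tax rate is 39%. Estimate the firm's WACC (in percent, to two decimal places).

Cost of preferred: Rp = 4.56 / 63.27 = 7.2072%.
Total capital V = 622 + 140.8 + 318 = 1080.8.
Equity: weight = 622/1080.8 = 0.5755; cost = 12.78%.
Preferred: weight = 140.8/1080.8 = 0.1303; cost = 7.2072%.
Convertible notes (debt portion): weight = 318/1080.8 = 0.2942; after-tax cost = 4.45% × (1 − 39%) = 2.7145%.
WACC = 0.5755 × 12.7800% + 0.1303 × 7.2072% + 0.2942 × 2.7145% = 9.0925%.

9.09%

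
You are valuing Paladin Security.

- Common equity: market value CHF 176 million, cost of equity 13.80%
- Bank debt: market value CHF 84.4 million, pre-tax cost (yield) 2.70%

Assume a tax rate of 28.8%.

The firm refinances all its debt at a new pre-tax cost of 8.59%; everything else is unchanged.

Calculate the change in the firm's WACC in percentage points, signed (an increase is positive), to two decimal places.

Current WACC:
Total capital V = 176 + 84.4 = 260.4.
Equity: weight = 176/260.4 = 0.6759; cost = 13.8%.
Bank debt: weight = 84.4/260.4 = 0.3241; after-tax cost = 2.7% × (1 − 28.8%) = 1.9224%.
WACC = 0.6759 × 13.8000% + 0.3241 × 1.9224% = 9.9503%.
After the change:
Total capital V = 176 + 84.4 = 260.4.
Equity: weight = 176/260.4 = 0.6759; cost = 13.8%.
Bank debt: weight = 84.4/260.4 = 0.3241; after-tax cost = 8.59% × (1 − 28.8%) = 6.1161%.
WACC = 0.6759 × 13.8000% + 0.3241 × 6.1161% = 11.3095%.
Change in WACC = 11.3095% − 9.9503% = 1.3592 pp.

+1.36 pp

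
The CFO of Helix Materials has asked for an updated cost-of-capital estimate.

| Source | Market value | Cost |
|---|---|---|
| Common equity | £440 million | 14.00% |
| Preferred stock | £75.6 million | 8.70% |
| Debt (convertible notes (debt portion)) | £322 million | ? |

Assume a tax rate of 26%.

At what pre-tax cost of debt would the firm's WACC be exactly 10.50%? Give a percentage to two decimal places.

8.30%

Total capital V = 440 + 75.6 + 322 = 837.6.
Equity weight = 440/837.6 = 0.5253.
Preferred weight = 75.6/837.6 = 0.0903.
Convertible notes (debt portion) weight = 322/837.6 = 0.3844.
Equity contribution = 0.5253 × 14% = 7.3543%.
Preferred contribution = 0.0903 × 8.7% = 0.7852%.
Remaining for debt = 10.5% − 8.1396% = 2.3604%.
Rd × (1 − 26%) × 0.3844 = 2.3604%  ⇒  Rd = 8.2973%.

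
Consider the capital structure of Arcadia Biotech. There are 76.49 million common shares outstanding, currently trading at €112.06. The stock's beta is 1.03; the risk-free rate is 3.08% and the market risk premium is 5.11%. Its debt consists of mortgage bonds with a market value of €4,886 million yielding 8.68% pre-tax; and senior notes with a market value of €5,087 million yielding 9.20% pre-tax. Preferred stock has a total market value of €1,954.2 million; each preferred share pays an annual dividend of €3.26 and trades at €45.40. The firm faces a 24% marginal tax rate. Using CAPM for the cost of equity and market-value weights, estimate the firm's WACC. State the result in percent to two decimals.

7.48%

Cost of equity via CAPM: Re = 3.08% + 1.03 × 5.11% = 8.3433%.
Cost of preferred: Rp = 3.26 / 45.4 = 7.1806%.
Market value of equity E = 112.06 × 76.49m = 8571.4694m.
Total capital V = 8571.4694 + 1954.2 + 4886 + 5087 = 20498.6694.
Equity: weight = 8571.4694/20498.6694 = 0.4181; cost = 8.3433%.
Preferred: weight = 1954.2/20498.6694 = 0.0953; cost = 7.1806%.
Mortgage bonds: weight = 4886/20498.6694 = 0.2384; after-tax cost = 8.68% × (1 − 24%) = 6.5968%.
Senior notes: weight = 5087/20498.6694 = 0.2482; after-tax cost = 9.2% × (1 − 24%) = 6.9920%.
WACC = 0.4181 × 8.3433% + 0.0953 × 7.1806% + 0.2384 × 6.5968% + 0.2482 × 6.9920% = 7.4808%.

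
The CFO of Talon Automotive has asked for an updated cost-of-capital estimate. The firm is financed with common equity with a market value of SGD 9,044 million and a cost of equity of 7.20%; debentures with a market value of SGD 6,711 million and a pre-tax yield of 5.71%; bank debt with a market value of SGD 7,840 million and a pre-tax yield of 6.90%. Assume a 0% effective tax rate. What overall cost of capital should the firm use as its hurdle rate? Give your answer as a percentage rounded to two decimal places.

6.68%

Total capital V = 9044 + 6711 + 7840 = 23595.
Equity: weight = 9044/23595 = 0.3833; cost = 7.2%.
Debentures: weight = 6711/23595 = 0.2844; after-tax cost = 5.71% × (1 − 0%) = 5.7100%.
Bank debt: weight = 7840/23595 = 0.3323; after-tax cost = 6.9% × (1 − 0%) = 6.9000%.
WACC = 0.3833 × 7.2000% + 0.2844 × 5.7100% + 0.3323 × 6.9000% = 6.6765%.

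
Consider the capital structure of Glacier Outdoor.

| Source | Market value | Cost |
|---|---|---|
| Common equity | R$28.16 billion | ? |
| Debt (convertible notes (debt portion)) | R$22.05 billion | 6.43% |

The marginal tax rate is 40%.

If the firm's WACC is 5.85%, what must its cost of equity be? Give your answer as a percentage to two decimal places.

Total capital V = 28.16 + 22.05 = 50.21.
Equity weight = 28.16/50.21 = 0.5608.
Convertible notes (debt portion) weight = 22.05/50.21 = 0.4392.
Debt contribution = 0.4392 × 6.43% × (1 − 40%) = 1.6943%.
Required equity contribution = 5.85% − 1.6943% = 4.1557%.
Re = 4.1557% / 0.5608 = 7.4098%.

7.41%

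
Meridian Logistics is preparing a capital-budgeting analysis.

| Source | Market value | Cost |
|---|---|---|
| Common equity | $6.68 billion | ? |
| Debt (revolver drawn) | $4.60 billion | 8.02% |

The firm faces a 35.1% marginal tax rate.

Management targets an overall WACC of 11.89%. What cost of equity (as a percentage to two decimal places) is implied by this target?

16.49%

Total capital V = 6.68 + 4.6 = 11.28.
Equity weight = 6.68/11.28 = 0.5922.
Revolver drawn weight = 4.6/11.28 = 0.4078.
Debt contribution = 0.4078 × 8.02% × (1 − 35.1%) = 2.1226%.
Required equity contribution = 11.89% − 2.1226% = 9.7674%.
Re = 9.7674% / 0.5922 = 16.4935%.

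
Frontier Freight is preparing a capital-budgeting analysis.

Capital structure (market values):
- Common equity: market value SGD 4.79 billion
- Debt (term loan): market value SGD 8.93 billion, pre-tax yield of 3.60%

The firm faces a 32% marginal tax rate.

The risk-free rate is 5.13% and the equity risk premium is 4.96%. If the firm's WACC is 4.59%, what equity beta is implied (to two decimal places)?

0.70

Total capital V = 4.79 + 8.93 = 13.72.
Equity weight = 4.79/13.72 = 0.3491.
Term loan weight = 8.93/13.72 = 0.6509.
Debt contribution = 0.6509 × 3.6% × (1 − 32%) = 1.5933%.
Required equity contribution = 4.59% − 1.5933% = 2.9967%  ⇒  Re = 8.5833%.
CAPM: 8.5833% = 5.13% + β × 4.96%  ⇒  β = 0.6962.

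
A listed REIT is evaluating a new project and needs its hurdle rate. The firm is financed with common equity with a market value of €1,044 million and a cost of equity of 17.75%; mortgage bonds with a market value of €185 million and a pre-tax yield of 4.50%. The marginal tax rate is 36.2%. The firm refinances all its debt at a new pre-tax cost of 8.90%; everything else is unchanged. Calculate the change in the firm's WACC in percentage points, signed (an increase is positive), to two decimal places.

+0.42 pp

Current WACC:
Total capital V = 1044 + 185 = 1229.
Equity: weight = 1044/1229 = 0.8495; cost = 17.75%.
Mortgage bonds: weight = 185/1229 = 0.1505; after-tax cost = 4.5% × (1 − 36.2%) = 2.8710%.
WACC = 0.8495 × 17.7500% + 0.1505 × 2.8710% = 15.5103%.
After the change:
Total capital V = 1044 + 185 = 1229.
Equity: weight = 1044/1229 = 0.8495; cost = 17.75%.
Mortgage bonds: weight = 185/1229 = 0.1505; after-tax cost = 8.9% × (1 − 36.2%) = 5.6782%.
WACC = 0.8495 × 17.7500% + 0.1505 × 5.6782% = 15.9328%.
Change in WACC = 15.9328% − 15.5103% = 0.4226 pp.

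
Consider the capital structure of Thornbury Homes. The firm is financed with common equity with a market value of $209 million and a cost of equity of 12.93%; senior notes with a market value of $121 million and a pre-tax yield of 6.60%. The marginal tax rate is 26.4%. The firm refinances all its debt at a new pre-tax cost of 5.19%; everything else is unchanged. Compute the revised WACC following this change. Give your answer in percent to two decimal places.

9.59%

After the change:
Total capital V = 209 + 121 = 330.
Equity: weight = 209/330 = 0.6333; cost = 12.93%.
Senior notes: weight = 121/330 = 0.3667; after-tax cost = 5.19% × (1 − 26.4%) = 3.8198%.
WACC = 0.6333 × 12.9300% + 0.3667 × 3.8198% = 9.5896%.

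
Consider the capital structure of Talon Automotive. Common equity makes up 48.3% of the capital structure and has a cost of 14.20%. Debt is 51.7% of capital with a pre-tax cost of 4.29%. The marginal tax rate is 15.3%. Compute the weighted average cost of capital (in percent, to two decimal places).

After-tax cost of debt = 4.29% × (1 − 15.3%) = 3.6336%.
WACC = 0.483 × 14.2000% + 0.517 × 3.6336% = 8.7372%.

8.74%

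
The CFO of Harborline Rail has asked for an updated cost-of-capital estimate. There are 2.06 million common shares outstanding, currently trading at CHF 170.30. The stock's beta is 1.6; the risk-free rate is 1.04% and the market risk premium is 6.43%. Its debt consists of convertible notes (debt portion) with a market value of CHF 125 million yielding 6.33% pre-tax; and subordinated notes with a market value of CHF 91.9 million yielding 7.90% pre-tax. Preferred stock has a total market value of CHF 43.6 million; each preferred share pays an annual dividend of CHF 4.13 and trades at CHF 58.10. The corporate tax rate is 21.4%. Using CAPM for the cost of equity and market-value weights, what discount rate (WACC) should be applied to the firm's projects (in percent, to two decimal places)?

8.96%

Cost of equity via CAPM: Re = 1.04% + 1.6 × 6.43% = 11.3280%.
Cost of preferred: Rp = 4.13 / 58.1 = 7.1084%.
Market value of equity E = 170.3 × 2.06m = 350.818m.
Total capital V = 350.818 + 43.6 + 125 + 91.9 = 611.318.
Equity: weight = 350.818/611.318 = 0.5739; cost = 11.328%.
Preferred: weight = 43.6/611.318 = 0.0713; cost = 7.1084%.
Convertible notes (debt portion): weight = 125/611.318 = 0.2045; after-tax cost = 6.33% × (1 − 21.4%) = 4.9754%.
Subordinated notes: weight = 91.9/611.318 = 0.1503; after-tax cost = 7.9% × (1 − 21.4%) = 6.2094%.
WACC = 0.5739 × 11.3280% + 0.0713 × 7.1084% + 0.2045 × 4.9754% + 0.1503 × 6.2094% = 8.9586%.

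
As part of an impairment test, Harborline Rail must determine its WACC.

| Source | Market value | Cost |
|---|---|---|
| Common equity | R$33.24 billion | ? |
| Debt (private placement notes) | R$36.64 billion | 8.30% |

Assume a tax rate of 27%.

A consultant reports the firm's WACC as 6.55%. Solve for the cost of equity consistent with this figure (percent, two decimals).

7.09%

Total capital V = 33.24 + 36.64 = 69.88.
Equity weight = 33.24/69.88 = 0.4757.
Private placement notes weight = 36.64/69.88 = 0.5243.
Debt contribution = 0.5243 × 8.3% × (1 − 27%) = 3.1769%.
Required equity contribution = 6.55% − 3.1769% = 3.3731%.
Re = 3.3731% / 0.4757 = 7.0912%.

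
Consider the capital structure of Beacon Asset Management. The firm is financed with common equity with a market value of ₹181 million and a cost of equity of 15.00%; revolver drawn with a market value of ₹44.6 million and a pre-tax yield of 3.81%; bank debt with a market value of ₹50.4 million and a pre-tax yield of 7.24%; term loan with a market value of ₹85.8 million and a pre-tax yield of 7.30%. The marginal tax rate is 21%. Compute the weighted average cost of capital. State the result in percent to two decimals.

10.04%

Total capital V = 181 + 44.6 + 50.4 + 85.8 = 361.8.
Equity: weight = 181/361.8 = 0.5003; cost = 15%.
Revolver drawn: weight = 44.6/361.8 = 0.1233; after-tax cost = 3.81% × (1 − 21%) = 3.0099%.
Bank debt: weight = 50.4/361.8 = 0.1393; after-tax cost = 7.24% × (1 − 21%) = 5.7196%.
Term loan: weight = 85.8/361.8 = 0.2371; after-tax cost = 7.3% × (1 − 21%) = 5.7670%.
WACC = 0.5003 × 15.0000% + 0.1233 × 3.0099% + 0.1393 × 5.7196% + 0.2371 × 5.7670% = 10.0396%.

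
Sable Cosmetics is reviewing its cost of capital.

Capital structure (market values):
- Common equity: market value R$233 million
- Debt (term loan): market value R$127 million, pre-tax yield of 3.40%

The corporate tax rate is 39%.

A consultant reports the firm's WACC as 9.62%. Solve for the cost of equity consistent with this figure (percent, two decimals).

13.73%

Total capital V = 233 + 127 = 360.
Equity weight = 233/360 = 0.6472.
Term loan weight = 127/360 = 0.3528.
Debt contribution = 0.3528 × 3.4% × (1 − 39%) = 0.7317%.
Required equity contribution = 9.62% − 0.7317% = 8.8883%.
Re = 8.8883% / 0.6472 = 13.7331%.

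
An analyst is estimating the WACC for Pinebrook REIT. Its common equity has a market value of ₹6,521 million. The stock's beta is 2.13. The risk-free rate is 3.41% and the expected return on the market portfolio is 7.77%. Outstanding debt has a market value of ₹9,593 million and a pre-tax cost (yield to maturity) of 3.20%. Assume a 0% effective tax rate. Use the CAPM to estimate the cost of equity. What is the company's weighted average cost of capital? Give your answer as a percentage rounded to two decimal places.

Market risk premium = 7.77% − 3.41% = 4.36%.
Cost of equity via CAPM: Re = 3.41% + 2.13 × 4.36% = 12.6968%.
Total capital V = 6521 + 9593 = 16114.
Equity: weight = 6521/16114 = 0.4047; cost = 12.6968%.
Debt: weight = 9593/16114 = 0.5953; after-tax cost = 3.2% × (1 − 0%) = 3.2000%.
WACC = 0.4047 × 12.6968% + 0.5953 × 3.2000% = 7.0432%.

7.04%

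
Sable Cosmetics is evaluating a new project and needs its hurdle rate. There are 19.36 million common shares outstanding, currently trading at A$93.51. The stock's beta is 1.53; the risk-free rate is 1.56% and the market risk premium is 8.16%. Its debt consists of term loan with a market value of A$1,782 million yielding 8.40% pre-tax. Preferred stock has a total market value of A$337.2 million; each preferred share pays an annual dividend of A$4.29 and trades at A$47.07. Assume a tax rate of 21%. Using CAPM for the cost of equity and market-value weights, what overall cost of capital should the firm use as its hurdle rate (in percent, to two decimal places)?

10.26%

Cost of equity via CAPM: Re = 1.56% + 1.53 × 8.16% = 14.0448%.
Cost of preferred: Rp = 4.29 / 47.07 = 9.1141%.
Market value of equity E = 93.51 × 19.36m = 1810.3536m.
Total capital V = 1810.3536 + 337.2 + 1782 = 3929.5536.
Equity: weight = 1810.3536/3929.5536 = 0.4607; cost = 14.0448%.
Preferred: weight = 337.2/3929.5536 = 0.0858; cost = 9.1141%.
Term loan: weight = 1782/3929.5536 = 0.4535; after-tax cost = 8.4% × (1 − 21%) = 6.6360%.
WACC = 0.4607 × 14.0448% + 0.0858 × 9.1141% + 0.4535 × 6.6360% = 10.2619%.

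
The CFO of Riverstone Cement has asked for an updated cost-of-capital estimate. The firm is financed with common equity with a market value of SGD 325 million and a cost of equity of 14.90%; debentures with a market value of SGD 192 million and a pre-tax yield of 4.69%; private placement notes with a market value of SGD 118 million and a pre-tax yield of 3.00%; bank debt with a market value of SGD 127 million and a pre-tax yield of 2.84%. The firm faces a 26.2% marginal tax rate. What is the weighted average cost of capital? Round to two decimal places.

Total capital V = 325 + 192 + 118 + 127 = 762.
Equity: weight = 325/762 = 0.4265; cost = 14.9%.
Debentures: weight = 192/762 = 0.2520; after-tax cost = 4.69% × (1 − 26.2%) = 3.4612%.
Private placement notes: weight = 118/762 = 0.1549; after-tax cost = 3% × (1 − 26.2%) = 2.2140%.
Bank debt: weight = 127/762 = 0.1667; after-tax cost = 2.84% × (1 − 26.2%) = 2.0959%.
WACC = 0.4265 × 14.9000% + 0.2520 × 3.4612% + 0.1549 × 2.2140% + 0.1667 × 2.0959% = 7.9193%.

7.92%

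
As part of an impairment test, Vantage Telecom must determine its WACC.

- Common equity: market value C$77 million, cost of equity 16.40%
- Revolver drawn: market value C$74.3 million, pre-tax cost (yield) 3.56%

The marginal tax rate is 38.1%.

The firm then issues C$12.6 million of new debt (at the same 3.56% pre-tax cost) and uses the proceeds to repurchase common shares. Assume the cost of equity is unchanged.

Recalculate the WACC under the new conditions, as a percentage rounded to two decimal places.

After the change:
Total capital V = 64.4 + 86.9 = 151.3.
Equity: weight = 64.4/151.3 = 0.4256; cost = 16.4%.
Revolver drawn: weight = 86.9/151.3 = 0.5744; after-tax cost = 3.56% × (1 − 38.1%) = 2.2036%.
WACC = 0.4256 × 16.4000% + 0.5744 × 2.2036% = 8.2462%.

8.25%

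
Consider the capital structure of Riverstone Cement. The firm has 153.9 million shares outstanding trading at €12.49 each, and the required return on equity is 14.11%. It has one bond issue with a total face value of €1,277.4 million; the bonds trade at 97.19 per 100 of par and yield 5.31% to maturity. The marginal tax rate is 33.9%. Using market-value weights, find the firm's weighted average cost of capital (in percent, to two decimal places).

9.95%

Market value of equity E = 12.49 × 153.9m = 1922.211m. Market value of debt D = 1277.4m × 97.19/100 = 1241.50506m.
Total capital V = 1922.211 + 1241.50506 = 3163.71606.
Equity: weight = 1922.211/3163.71606 = 0.6076; cost = 14.11%.
Bonds outstanding: weight = 1241.50506/3163.71606 = 0.3924; after-tax cost = 5.31% × (1 − 33.9%) = 3.5099%.
WACC = 0.6076 × 14.1100% + 0.3924 × 3.5099% = 9.9503%.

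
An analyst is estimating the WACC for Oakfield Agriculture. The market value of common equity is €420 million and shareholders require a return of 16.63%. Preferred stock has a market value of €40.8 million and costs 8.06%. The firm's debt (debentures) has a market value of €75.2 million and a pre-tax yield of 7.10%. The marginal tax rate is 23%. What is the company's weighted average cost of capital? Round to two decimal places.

14.41%

Total capital V = 420 + 40.8 + 75.2 = 536.
Equity: weight = 420/536 = 0.7836; cost = 16.63%.
Preferred: weight = 40.8/536 = 0.0761; cost = 8.06%.
Debentures: weight = 75.2/536 = 0.1403; after-tax cost = 7.1% × (1 − 23%) = 5.4670%.
WACC = 0.7836 × 16.6300% + 0.0761 × 8.0600% + 0.1403 × 5.4670% = 14.4115%.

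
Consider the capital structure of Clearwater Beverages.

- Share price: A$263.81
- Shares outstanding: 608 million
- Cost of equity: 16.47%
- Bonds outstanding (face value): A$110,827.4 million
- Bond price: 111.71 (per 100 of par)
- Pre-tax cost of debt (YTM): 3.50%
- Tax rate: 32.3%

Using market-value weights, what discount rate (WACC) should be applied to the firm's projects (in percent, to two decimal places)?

Market value of equity E = 263.81 × 608m = 160396.48m. Market value of debt D = 110827.4m × 111.71/100 = 123805.28854m.
Total capital V = 160396.48 + 123805.28854 = 284201.76854.
Equity: weight = 160396.48/284201.76854 = 0.5644; cost = 16.47%.
Bonds outstanding: weight = 123805.28854/284201.76854 = 0.4356; after-tax cost = 3.5% × (1 − 32.3%) = 2.3695%.
WACC = 0.5644 × 16.4700% + 0.4356 × 2.3695% = 10.3275%.

10.33%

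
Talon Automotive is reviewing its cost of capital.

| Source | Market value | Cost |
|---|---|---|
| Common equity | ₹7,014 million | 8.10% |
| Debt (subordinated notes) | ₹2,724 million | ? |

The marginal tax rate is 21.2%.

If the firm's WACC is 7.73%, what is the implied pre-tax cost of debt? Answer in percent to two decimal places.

Total capital V = 7014 + 2724 = 9738.
Equity weight = 7014/9738 = 0.7203.
Subordinated notes weight = 2724/9738 = 0.2797.
Equity contribution = 0.7203 × 8.1% = 5.8342%.
Remaining for debt = 7.73% − 5.8342% = 1.8958%.
Rd × (1 − 21.2%) × 0.2797 = 1.8958%  ⇒  Rd = 8.6006%.

8.60%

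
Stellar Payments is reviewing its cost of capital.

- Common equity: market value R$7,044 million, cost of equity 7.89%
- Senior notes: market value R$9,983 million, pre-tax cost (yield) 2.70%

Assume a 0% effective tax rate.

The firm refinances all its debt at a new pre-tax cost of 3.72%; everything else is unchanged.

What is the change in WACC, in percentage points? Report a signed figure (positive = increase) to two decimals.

Current WACC:
Total capital V = 7044 + 9983 = 17027.
Equity: weight = 7044/17027 = 0.4137; cost = 7.89%.
Senior notes: weight = 9983/17027 = 0.5863; after-tax cost = 2.7% × (1 − 0%) = 2.7000%.
WACC = 0.4137 × 7.8900% + 0.5863 × 2.7000% = 4.8471%.
After the change:
Total capital V = 7044 + 9983 = 17027.
Equity: weight = 7044/17027 = 0.4137; cost = 7.89%.
Senior notes: weight = 9983/17027 = 0.5863; after-tax cost = 3.72% × (1 − 0%) = 3.7200%.
WACC = 0.4137 × 7.8900% + 0.5863 × 3.7200% = 5.4451%.
Change in WACC = 5.4451% − 4.8471% = 0.5980 pp.

+0.60 pp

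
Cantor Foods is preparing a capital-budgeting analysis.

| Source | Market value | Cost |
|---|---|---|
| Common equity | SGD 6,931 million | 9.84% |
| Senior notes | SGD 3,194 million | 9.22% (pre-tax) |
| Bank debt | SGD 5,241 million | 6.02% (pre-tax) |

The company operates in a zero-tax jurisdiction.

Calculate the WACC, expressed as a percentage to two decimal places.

Total capital V = 6931 + 3194 + 5241 = 15366.
Equity: weight = 6931/15366 = 0.4511; cost = 9.84%.
Senior notes: weight = 3194/15366 = 0.2079; after-tax cost = 9.22% × (1 − 0%) = 9.2200%.
Bank debt: weight = 5241/15366 = 0.3411; after-tax cost = 6.02% × (1 − 0%) = 6.0200%.
WACC = 0.4511 × 9.8400% + 0.2079 × 9.2200% + 0.3411 × 6.0200% = 8.4082%.

8.41%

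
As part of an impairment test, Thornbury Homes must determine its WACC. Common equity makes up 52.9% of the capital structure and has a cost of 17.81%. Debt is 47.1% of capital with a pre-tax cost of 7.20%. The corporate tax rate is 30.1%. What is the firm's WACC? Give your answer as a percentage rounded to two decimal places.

11.79%

After-tax cost of debt = 7.2% × (1 − 30.1%) = 5.0328%.
WACC = 0.529 × 17.8100% + 0.471 × 5.0328% = 11.7919%.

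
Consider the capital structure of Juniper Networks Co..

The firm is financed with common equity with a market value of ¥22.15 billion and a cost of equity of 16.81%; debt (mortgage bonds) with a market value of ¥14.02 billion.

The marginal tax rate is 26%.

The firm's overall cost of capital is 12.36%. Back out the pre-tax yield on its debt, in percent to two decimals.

Total capital V = 22.15 + 14.02 = 36.17.
Equity weight = 22.15/36.17 = 0.6124.
Mortgage bonds weight = 14.02/36.17 = 0.3876.
Equity contribution = 0.6124 × 16.81% = 10.2942%.
Remaining for debt = 12.36% − 10.2942% = 2.0658%.
Rd × (1 − 26%) × 0.3876 = 2.0658%  ⇒  Rd = 7.2020%.

7.20%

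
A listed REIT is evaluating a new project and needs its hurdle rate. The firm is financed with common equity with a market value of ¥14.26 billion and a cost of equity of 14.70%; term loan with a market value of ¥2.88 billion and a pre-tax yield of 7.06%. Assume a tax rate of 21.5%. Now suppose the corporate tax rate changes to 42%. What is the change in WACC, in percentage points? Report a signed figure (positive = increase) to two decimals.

Current WACC:
Total capital V = 14.26 + 2.88 = 17.14.
Equity: weight = 14.26/17.14 = 0.8320; cost = 14.7%.
Term loan: weight = 2.88/17.14 = 0.1680; after-tax cost = 7.06% × (1 − 21.5%) = 5.5421%.
WACC = 0.8320 × 14.7000% + 0.1680 × 5.5421% = 13.1612%.
After the change:
Total capital V = 14.26 + 2.88 = 17.14.
Equity: weight = 14.26/17.14 = 0.8320; cost = 14.7%.
Term loan: weight = 2.88/17.14 = 0.1680; after-tax cost = 7.06% × (1 − 42%) = 4.0948%.
WACC = 0.8320 × 14.7000% + 0.1680 × 4.0948% = 12.9180%.
Change in WACC = 12.9180% − 13.1612% = -0.2432 pp.

-0.24 pp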